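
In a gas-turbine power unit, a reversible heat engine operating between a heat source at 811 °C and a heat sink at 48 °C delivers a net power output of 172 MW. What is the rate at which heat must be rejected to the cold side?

T_H = 811 °C → 811 + 273.15 = 1084.15 K.
T_C = 48 °C → 48 + 273.15 = 321.15 K.
For a reversible engine, η = 1 − T_C/T_H = 1 − 321.15/1084.15 = 0.7038.
Since Q_C/Q_H = T_C/T_H and Q_H = W/η, Q_C = W·T_C/(T_H − T_C) = 172 × 321.15/763.00 = 72.40 MW.

Q̇_C ≈ 72.40 MW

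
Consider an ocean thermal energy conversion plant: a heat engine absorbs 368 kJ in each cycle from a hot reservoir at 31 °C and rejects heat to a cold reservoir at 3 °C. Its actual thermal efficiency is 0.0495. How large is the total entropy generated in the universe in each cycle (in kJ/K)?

ΔS_univ ≈ 0.0567 kJ/K

T_H = 31 °C → 31 + 273.15 = 304.15 K.
T_C = 3 °C → 3 + 273.15 = 276.15 K.
W = η·Q_H = 0.0495 × 368 = 18.22 kJ, so Q_C = Q_H − W = 349.8 kJ.
The hot reservoir loses entropy Q_H/T_H = 368/304.15 = 1.210 kJ/K; the cold reservoir gains Q_C/T_C = 349.8/276.15 = 1.267 kJ/K.
ΔS_univ = −Q_H/T_H + Q_C/T_C = 0.0567 kJ/K (> 0, since η = 0.0495 < η_Carnot = 0.092).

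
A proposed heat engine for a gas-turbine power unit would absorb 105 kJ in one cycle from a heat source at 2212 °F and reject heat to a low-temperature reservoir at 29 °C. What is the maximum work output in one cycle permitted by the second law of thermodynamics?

T_H = 2212 °F → (2212 − 32) × 5/9 = 1211.11 °C = 1484.26 K.
T_C = 29 °C → 29 + 273.15 = 302.15 K.
No engine can exceed the Carnot limit: η_max = 1 − T_C/T_H = 1 − 302.15/1484.26 = 0.7964.
W_max = η_max · Q_H = 0.7964 × 105 = 83.63 kJ.

W_max ≈ 83.63 kJ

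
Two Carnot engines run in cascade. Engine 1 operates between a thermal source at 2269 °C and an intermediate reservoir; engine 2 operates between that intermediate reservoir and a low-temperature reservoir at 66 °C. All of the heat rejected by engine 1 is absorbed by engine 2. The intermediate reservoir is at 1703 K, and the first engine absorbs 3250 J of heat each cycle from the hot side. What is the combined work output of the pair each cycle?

T_H = 2269 °C → 2269 + 273.15 = 2542.15 K.
T_C = 66 °C → 66 + 273.15 = 339.15 K.
Two reversible stages in series are equivalent to a single Carnot engine between T_H and T_C, so η_total = 1 − T_C/T_H = 1 − 339.15/2542.15 = 0.8666.
W_total = η_total · Q_H = 0.8666 × 3250 = 2820 J.

W_total ≈ 2820 J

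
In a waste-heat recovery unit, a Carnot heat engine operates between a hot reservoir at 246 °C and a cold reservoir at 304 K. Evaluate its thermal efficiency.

T_H = 246 °C → 246 + 273.15 = 519.15 K.
η_rev = 1 − T_C/T_H = 1 − 304.00/519.15 = 0.414.

η ≈ 0.414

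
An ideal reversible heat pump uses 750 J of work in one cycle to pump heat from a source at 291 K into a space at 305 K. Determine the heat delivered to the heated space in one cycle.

For a reversible heat pump, COP_HP = T_H/(T_H − T_C) = 305.00/14.00 = 21.7857.
Q_H = COP_HP · W = 21.7857 × 750 = 16340 J.

Q_H ≈ 16340 J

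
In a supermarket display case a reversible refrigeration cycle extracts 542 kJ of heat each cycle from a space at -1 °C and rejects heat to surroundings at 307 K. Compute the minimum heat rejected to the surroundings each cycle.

T_C = -1 °C → -1 + 273.15 = 272.15 K.
For a reversible cycle Q_H/Q_C = T_H/T_C, so Q_H = Q_C·T_H/T_C = 542 × 307.00/272.15 = 611 kJ.

Q_H ≈ 611 kJ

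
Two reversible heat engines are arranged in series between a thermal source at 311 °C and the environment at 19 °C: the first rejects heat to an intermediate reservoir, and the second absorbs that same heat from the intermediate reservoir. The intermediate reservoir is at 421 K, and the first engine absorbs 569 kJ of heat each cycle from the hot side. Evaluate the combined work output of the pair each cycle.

W_total ≈ 284 kJ

T_H = 311 °C → 311 + 273.15 = 584.15 K.
T_C = 19 °C → 19 + 273.15 = 292.15 K.
Two reversible stages in series are equivalent to a single Carnot engine between T_H and T_C, so η_total = 1 − T_C/T_H = 1 − 292.15/584.15 = 0.4999.
W_total = η_total · Q_H = 0.4999 × 569 = 284 kJ.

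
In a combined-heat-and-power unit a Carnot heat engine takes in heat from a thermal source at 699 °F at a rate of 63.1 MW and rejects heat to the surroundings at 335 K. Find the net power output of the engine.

T_H = 699 °F → (699 − 32) × 5/9 = 370.56 °C = 643.71 K.
The Carnot efficiency is η = 1 − T_C/T_H = 1 − 335.00/643.71 = 0.4796.
W = η·Q_H = 0.4796 × 63.1 = 30.3 MW.

Ẇ ≈ 30.3 MW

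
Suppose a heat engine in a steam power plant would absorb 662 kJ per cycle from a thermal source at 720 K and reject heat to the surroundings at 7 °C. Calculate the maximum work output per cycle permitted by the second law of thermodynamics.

W_max ≈ 404 kJ

T_C = 7 °C → 7 + 273.15 = 280.15 K.
The upper bound on efficiency is η_max = 1 − T_C/T_H = 1 − 280.15/720.00 = 0.6109.
W_max = η_max · Q_H = 0.6109 × 662 = 404 kJ.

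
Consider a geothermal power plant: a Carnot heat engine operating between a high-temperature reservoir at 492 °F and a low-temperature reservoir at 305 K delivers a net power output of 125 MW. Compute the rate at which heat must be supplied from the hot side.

T_H = 492 °F → (492 − 32) × 5/9 = 255.56 °C = 528.71 K.
For a reversible engine, η = 1 − T_C/T_H = 1 − 305.00/528.71 = 0.4231.
Q_H = W/η = 125/0.4231 = 295 MW.

Q̇_H ≈ 295 MW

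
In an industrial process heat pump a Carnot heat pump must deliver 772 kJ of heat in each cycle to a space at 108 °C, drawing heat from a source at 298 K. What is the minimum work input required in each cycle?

T_H = 108 °C → 108 + 273.15 = 381.15 K.
Reversible heating COP: COP_HP = T_H/(T_H − T_C) = 381.15/83.15 = 4.5839.
W = Q_H/COP_HP = 772/4.5839 = 168 kJ.

W_in ≈ 168 kJ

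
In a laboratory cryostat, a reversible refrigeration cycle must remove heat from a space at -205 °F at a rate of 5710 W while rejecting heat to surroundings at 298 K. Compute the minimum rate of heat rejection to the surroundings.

Q̇_H ≈ 12030 W

T_C = -205 °F → (-205 − 32) × 5/9 = -131.67 °C = 141.48 K.
For a reversible cycle Q_H/Q_C = T_H/T_C, so Q_H = Q_C·T_H/T_C = 5710 × 298.00/141.48 = 12030 W.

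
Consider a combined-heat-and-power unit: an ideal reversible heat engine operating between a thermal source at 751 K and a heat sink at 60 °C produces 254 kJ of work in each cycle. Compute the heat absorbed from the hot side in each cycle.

T_C = 60 °C → 60 + 273.15 = 333.15 K.
For a reversible engine, η = 1 − T_C/T_H = 1 − 333.15/751.00 = 0.5564.
Q_H = W/η = 254/0.5564 = 457 kJ.

Q_H ≈ 457 kJ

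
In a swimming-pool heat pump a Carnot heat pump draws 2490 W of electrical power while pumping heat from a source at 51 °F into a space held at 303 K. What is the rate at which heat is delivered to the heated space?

Q̇_H ≈ 39100 W

T_C = 51 °F → (51 − 32) × 5/9 = 10.56 °C = 283.71 K.
The Carnot heat-pump COP is COP_HP = T_H/(T_H − T_C) = 303.00/19.29 = 15.7040.
Q_H = COP_HP · W = 15.7040 × 2490 = 39100 W.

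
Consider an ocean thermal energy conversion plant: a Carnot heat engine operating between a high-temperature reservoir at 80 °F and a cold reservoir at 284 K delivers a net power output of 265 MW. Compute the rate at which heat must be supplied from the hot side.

Q̇_H ≈ 5023 MW

T_H = 80 °F → (80 − 32) × 5/9 = 26.67 °C = 299.82 K.
Since the cycle is reversible, η = 1 − T_C/T_H = 1 − 284.00/299.82 = 0.0528.
Q_H = W/η = 265/0.0528 = 5023 MW.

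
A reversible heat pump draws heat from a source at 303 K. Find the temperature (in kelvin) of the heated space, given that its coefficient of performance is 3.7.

COP_HP = T_H/(T_H − T_C) ⇒ T_H = T_C·COP_HP/(COP_HP − 1) = 303.00 × 3.7/(3.7 − 1) = 415 K.

T_H ≈ 415 K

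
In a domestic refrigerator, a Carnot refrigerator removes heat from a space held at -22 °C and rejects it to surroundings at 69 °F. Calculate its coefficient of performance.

COP_R ≈ 5.902

T_H = 69 °F → (69 − 32) × 5/9 = 20.56 °C = 293.71 K.
T_C = -22 °C → -22 + 273.15 = 251.15 K.
COP_R = T_C/(T_H − T_C) = 251.15/(293.71 − 251.15) = 5.902.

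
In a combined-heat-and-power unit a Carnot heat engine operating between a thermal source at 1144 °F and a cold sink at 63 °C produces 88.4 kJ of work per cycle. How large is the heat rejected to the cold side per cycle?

Q_C ≈ 53.56 kJ

T_H = 1144 °F → (1144 − 32) × 5/9 = 617.78 °C = 890.93 K.
T_C = 63 °C → 63 + 273.15 = 336.15 K.
η_rev = 1 − T_C/T_H = 1 − 336.15/890.93 = 0.6227.
Since Q_C/Q_H = T_C/T_H and Q_H = W/η, Q_C = W·T_C/(T_H − T_C) = 88.4 × 336.15/554.78 = 53.56 kJ.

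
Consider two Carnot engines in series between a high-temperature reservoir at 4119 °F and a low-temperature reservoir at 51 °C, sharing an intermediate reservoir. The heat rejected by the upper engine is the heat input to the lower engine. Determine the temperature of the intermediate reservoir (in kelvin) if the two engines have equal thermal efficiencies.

T_m ≈ 908.0 K

T_H = 4119 °F → (4119 − 32) × 5/9 = 2270.56 °C = 2543.71 K.
T_C = 51 °C → 51 + 273.15 = 324.15 K.
Equal efficiencies require 1 − T_m/T_H = 1 − T_C/T_m, i.e. T_m/T_H = T_C/T_m, so T_m = √(T_H·T_C) = √(2543.71 × 324.15) = 908.0 K.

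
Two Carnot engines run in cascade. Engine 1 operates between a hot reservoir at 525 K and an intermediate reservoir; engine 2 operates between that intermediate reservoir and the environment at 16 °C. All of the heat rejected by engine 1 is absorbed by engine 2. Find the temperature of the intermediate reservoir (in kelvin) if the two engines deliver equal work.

T_C = 16 °C → 16 + 273.15 = 289.15 K.
For reversible stages Q_m = Q_H·(T_m/T_H). Setting W₁ = Q_H(1 − T_m/T_H) equal to W₂ = Q_m(1 − T_C/T_m) = Q_H·(T_m − T_C)/T_H gives T_H − T_m = T_m − T_C, so T_m = (T_H + T_C)/2 = (525.00 + 289.15)/2 = 407.1 K.

T_m ≈ 407.1 K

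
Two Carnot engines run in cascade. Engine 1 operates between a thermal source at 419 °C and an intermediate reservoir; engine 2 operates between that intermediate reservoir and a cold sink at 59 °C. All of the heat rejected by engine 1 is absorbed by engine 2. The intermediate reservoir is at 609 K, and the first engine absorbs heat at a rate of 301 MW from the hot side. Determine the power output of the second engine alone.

T_H = 419 °C → 419 + 273.15 = 692.15 K.
T_C = 59 °C → 59 + 273.15 = 332.15 K.
Heat entering the second stage: Q_m = Q_H·(T_m/T_H) = 301 × 609.00/692.15 = 264.8 MW.
Second-stage efficiency η₂ = 1 − T_C/T_m = 1 − 332.15/609.00 = 0.4546, so W₂ = η₂·Q_m = 120.4 MW.

Ẇ₂ ≈ 120.4 MW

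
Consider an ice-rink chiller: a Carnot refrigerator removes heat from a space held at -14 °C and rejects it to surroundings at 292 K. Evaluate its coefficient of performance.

T_C = -14 °C → -14 + 273.15 = 259.15 K.
Carnot COP: COP_R = T_C/(T_H − T_C) = 259.15/(292.00 − 259.15) = 7.889.

COP_R ≈ 7.889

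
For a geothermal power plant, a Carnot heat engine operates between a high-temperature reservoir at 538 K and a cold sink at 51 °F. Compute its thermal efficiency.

η ≈ 0.473

T_C = 51 °F → (51 − 32) × 5/9 = 10.56 °C = 283.71 K.
For a reversible engine, η = 1 − T_C/T_H = 1 − 283.71/538.00 = 0.473.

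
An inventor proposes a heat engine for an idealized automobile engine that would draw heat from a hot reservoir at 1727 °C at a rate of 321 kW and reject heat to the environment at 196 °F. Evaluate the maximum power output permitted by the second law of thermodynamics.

T_H = 1727 °C → 1727 + 273.15 = 2000.15 K.
T_C = 196 °F → (196 − 32) × 5/9 = 91.11 °C = 364.26 K.
The upper bound on efficiency is η_max = 1 − T_C/T_H = 1 − 364.26/2000.15 = 0.8179.
W_max = η_max · Q_H = 0.8179 × 321 = 262.5 kW.

Ẇ_max ≈ 262.5 kW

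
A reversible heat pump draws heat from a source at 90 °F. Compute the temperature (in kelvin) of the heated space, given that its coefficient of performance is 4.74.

T_H ≈ 387 K

T_C = 90 °F → (90 − 32) × 5/9 = 32.22 °C = 305.37 K.
COP_HP = T_H/(T_H − T_C) ⇒ T_H = T_C·COP_HP/(COP_HP − 1) = 305.37 × 4.74/(4.74 − 1) = 387 K.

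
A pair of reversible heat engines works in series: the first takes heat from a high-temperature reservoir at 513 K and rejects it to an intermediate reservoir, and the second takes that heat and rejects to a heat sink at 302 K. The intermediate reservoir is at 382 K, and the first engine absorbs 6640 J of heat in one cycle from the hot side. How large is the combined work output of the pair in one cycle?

W_total ≈ 2730 J

Two reversible stages in series are equivalent to a single Carnot engine between T_H and T_C, so η_total = 1 − T_C/T_H = 1 − 302.00/513.00 = 0.4113.
W_total = η_total · Q_H = 0.4113 × 6640 = 2730 J.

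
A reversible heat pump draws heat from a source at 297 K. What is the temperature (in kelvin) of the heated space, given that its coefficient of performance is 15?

COP_HP = T_H/(T_H − T_C) ⇒ T_H = T_C·COP_HP/(COP_HP − 1) = 297.00 × 15/(15 − 1) = 318 K.

T_H ≈ 318 K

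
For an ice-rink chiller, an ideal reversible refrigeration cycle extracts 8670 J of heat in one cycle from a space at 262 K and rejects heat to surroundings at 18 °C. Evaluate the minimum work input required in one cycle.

W_in ≈ 965 J

T_H = 18 °C → 18 + 273.15 = 291.15 K.
Carnot COP: COP_R = T_C/(T_H − T_C) = 262.00/29.15 = 8.9880.
W = Q_C/COP_R = 8670/8.9880 = 965 J.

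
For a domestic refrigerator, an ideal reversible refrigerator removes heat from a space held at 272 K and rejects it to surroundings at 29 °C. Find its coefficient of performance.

T_H = 29 °C → 29 + 273.15 = 302.15 K.
For a reversible refrigerator, COP_R = T_C/(T_H − T_C) = 272.00/(302.15 − 272.00) = 9.02.

COP_R ≈ 9.02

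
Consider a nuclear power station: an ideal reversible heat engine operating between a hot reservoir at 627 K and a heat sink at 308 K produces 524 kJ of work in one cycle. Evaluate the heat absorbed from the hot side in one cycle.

Since the cycle is reversible, η = 1 − T_C/T_H = 1 − 308.00/627.00 = 0.5088.
Q_H = W/η = 524/0.5088 = 1030 kJ.

Q_H ≈ 1030 kJ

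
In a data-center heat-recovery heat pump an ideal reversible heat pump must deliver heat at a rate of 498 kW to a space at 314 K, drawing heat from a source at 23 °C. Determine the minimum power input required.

T_C = 23 °C → 23 + 273.15 = 296.15 K.
COP_HP = T_H/(T_H − T_C) = 314.00/17.85 = 17.5910.
W = Q_H/COP_HP = 498/17.5910 = 28.31 kW.

Ẇ_in ≈ 28.31 kW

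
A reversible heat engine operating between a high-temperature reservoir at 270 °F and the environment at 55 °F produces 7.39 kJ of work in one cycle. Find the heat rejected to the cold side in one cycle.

Q_C ≈ 17.69 kJ

T_H = 270 °F → (270 − 32) × 5/9 = 132.22 °C = 405.37 K.
T_C = 55 °F → (55 − 32) × 5/9 = 12.78 °C = 285.93 K.
η_rev = 1 − T_C/T_H = 1 − 285.93/405.37 = 0.2947.
Since Q_C/Q_H = T_C/T_H and Q_H = W/η, Q_C = W·T_C/(T_H − T_C) = 7.39 × 285.93/119.44 = 17.69 kJ.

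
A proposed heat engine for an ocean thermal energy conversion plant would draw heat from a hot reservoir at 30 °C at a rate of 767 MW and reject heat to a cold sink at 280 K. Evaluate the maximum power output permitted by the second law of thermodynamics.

T_H = 30 °C → 30 + 273.15 = 303.15 K.
The second-law ceiling is the Carnot efficiency, η_max = 1 − T_C/T_H = 1 − 280.00/303.15 = 0.0764.
W_max = η_max · Q_H = 0.0764 × 767 = 58.57 MW.

Ẇ_max ≈ 58.57 MW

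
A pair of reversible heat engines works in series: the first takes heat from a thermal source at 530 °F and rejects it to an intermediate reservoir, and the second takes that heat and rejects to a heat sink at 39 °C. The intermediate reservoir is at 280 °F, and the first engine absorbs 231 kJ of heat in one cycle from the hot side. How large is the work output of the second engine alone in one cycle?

T_H = 530 °F → (530 − 32) × 5/9 = 276.67 °C = 549.82 K.
T_C = 39 °C → 39 + 273.15 = 312.15 K.
T_m = 280 °F → (280 − 32) × 5/9 = 137.78 °C = 410.93 K.
Heat entering the second stage: Q_m = Q_H·(T_m/T_H) = 231 × 410.93/549.82 = 173 kJ.
Second-stage efficiency η₂ = 1 − T_C/T_m = 1 − 312.15/410.93 = 0.2404, so W₂ = η₂·Q_m = 41.5 kJ.

W₂ ≈ 41.5 kJ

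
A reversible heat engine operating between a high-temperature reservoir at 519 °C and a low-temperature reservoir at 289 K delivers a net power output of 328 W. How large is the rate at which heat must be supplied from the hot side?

T_H = 519 °C → 519 + 273.15 = 792.15 K.
Carnot efficiency: η = 1 − T_C/T_H = 1 − 289.00/792.15 = 0.6352.
Q_H = W/η = 328/0.6352 = 516.4 W.

Q̇_H ≈ 516.4 W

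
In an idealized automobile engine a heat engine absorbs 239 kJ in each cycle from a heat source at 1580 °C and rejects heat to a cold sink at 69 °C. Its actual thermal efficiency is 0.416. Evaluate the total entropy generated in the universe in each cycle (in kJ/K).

ΔS_univ ≈ 0.2790 kJ/K

T_H = 1580 °C → 1580 + 273.15 = 1853.15 K.
T_C = 69 °C → 69 + 273.15 = 342.15 K.
W = η·Q_H = 0.416 × 239 = 99.42 kJ, so Q_C = Q_H − W = 139.6 kJ.
Entropy balance on the reservoirs: −Q_H/T_H = -0.1290 kJ/K, +Q_C/T_C = 0.4079 kJ/K.
ΔS_univ = −Q_H/T_H + Q_C/T_C = 0.2790 kJ/K (> 0, since η = 0.416 < η_Carnot = 0.815).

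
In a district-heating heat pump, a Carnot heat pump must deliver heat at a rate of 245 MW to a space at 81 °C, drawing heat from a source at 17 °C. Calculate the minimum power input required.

Ẇ_in ≈ 44.28 MW

T_H = 81 °C → 81 + 273.15 = 354.15 K.
T_C = 17 °C → 17 + 273.15 = 290.15 K.
The Carnot heat-pump COP is COP_HP = T_H/(T_H − T_C) = 354.15/64.00 = 5.5336.
W = Q_H/COP_HP = 245/5.5336 = 44.28 MW.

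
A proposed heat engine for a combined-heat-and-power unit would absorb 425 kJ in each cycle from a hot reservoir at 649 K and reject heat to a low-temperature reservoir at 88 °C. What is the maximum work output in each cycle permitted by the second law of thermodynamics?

T_C = 88 °C → 88 + 273.15 = 361.15 K.
The upper bound on efficiency is η_max = 1 − T_C/T_H = 1 − 361.15/649.00 = 0.4435.
W_max = η_max · Q_H = 0.4435 × 425 = 188 kJ.

W_max ≈ 188 kJ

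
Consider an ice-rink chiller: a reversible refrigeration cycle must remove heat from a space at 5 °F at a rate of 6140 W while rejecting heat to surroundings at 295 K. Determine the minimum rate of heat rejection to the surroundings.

Q̇_H ≈ 7016 W

T_C = 5 °F → (5 − 32) × 5/9 = -15.00 °C = 258.15 K.
For a reversible cycle Q_H/Q_C = T_H/T_C, so Q_H = Q_C·T_H/T_C = 6140 × 295.00/258.15 = 7016 W.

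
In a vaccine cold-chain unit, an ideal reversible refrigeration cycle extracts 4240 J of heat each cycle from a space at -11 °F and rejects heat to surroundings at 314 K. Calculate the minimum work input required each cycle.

T_C = -11 °F → (-11 − 32) × 5/9 = -23.89 °C = 249.26 K.
The reversible coefficient of performance is COP_R = T_C/(T_H − T_C) = 249.26/64.74 = 3.8503.
W = Q_C/COP_R = 4240/3.8503 = 1101 J.

W_in ≈ 1101 J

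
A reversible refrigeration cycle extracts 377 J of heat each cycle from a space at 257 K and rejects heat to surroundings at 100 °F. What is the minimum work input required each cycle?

W_in ≈ 79.1 J

T_H = 100 °F → (100 − 32) × 5/9 = 37.78 °C = 310.93 K.
For a reversible refrigerator, COP_R = T_C/(T_H − T_C) = 257.00/53.93 = 4.7656.
W = Q_C/COP_R = 377/4.7656 = 79.1 J.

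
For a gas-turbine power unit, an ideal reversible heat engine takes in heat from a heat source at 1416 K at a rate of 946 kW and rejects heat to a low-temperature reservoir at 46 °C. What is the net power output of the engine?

T_C = 46 °C → 46 + 273.15 = 319.15 K.
Since the cycle is reversible, η = 1 − T_C/T_H = 1 − 319.15/1416.00 = 0.7746.
W = η·Q_H = 0.7746 × 946 = 733 kW.

Ẇ ≈ 733 kW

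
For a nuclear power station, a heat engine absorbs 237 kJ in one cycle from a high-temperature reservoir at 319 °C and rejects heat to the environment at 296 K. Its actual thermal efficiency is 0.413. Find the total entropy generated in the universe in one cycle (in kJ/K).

T_H = 319 °C → 319 + 273.15 = 592.15 K.
W = η·Q_H = 0.413 × 237 = 97.88 kJ, so Q_C = Q_H − W = 139.1 kJ.
Reservoir entropy changes: ΔS_H = −Q_H/T_H = −237/592.15 = -0.4002 kJ/K and ΔS_C = +Q_C/T_C = 139.1/296.00 = 0.4700 kJ/K.
ΔS_univ = −Q_H/T_H + Q_C/T_C = 0.0698 kJ/K (> 0, since η = 0.413 < η_Carnot = 0.500).

ΔS_univ ≈ 0.0698 kJ/K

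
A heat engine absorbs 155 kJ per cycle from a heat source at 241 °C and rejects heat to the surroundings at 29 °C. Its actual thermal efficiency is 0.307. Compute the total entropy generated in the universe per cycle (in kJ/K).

T_H = 241 °C → 241 + 273.15 = 514.15 K.
T_C = 29 °C → 29 + 273.15 = 302.15 K.
W = η·Q_H = 0.307 × 155 = 47.59 kJ, so Q_C = Q_H − W = 107.4 kJ.
Entropy balance on the reservoirs: −Q_H/T_H = -0.3015 kJ/K, +Q_C/T_C = 0.3555 kJ/K.
ΔS_univ = −Q_H/T_H + Q_C/T_C = 0.0540 kJ/K (> 0, since η = 0.307 < η_Carnot = 0.412).

ΔS_univ ≈ 0.0540 kJ/K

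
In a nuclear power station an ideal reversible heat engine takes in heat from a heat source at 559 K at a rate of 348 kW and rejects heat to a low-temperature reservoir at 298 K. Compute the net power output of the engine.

Since the cycle is reversible, η = 1 − T_C/T_H = 1 − 298.00/559.00 = 0.4669.
W = η·Q_H = 0.4669 × 348 = 162 kW.

Ẇ ≈ 162 kW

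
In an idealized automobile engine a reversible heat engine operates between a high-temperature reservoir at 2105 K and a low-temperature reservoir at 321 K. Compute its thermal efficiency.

η ≈ 0.8475

Since the cycle is reversible, η = 1 − T_C/T_H = 1 − 321.00/2105.00 = 0.8475.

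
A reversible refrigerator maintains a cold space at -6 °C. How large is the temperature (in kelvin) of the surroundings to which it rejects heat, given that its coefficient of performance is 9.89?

T_H ≈ 294 K

T_C = -6 °C → -6 + 273.15 = 267.15 K.
COP_R = T_C/(T_H − T_C) ⇒ T_H = T_C·(1 + 1/COP_R) = 267.15 × (1 + 1/9.89) = 294 K.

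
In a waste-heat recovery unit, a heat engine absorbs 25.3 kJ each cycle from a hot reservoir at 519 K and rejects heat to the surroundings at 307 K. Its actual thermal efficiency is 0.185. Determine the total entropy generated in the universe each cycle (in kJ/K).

W = η·Q_H = 0.185 × 25.3 = 4.681 kJ, so Q_C = Q_H − W = 20.62 kJ.
Entropy balance on the reservoirs: −Q_H/T_H = -0.04875 kJ/K, +Q_C/T_C = 0.06716 kJ/K.
ΔS_univ = −Q_H/T_H + Q_C/T_C = 0.01842 kJ/K (> 0, since η = 0.185 < η_Carnot = 0.408).

ΔS_univ ≈ 0.01842 kJ/K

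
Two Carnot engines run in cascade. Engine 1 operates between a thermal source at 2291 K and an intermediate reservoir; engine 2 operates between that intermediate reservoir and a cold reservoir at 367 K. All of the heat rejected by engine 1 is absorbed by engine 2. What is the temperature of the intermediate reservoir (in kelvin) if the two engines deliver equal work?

T_m ≈ 1330 K

For reversible stages Q_m = Q_H·(T_m/T_H). Setting W₁ = Q_H(1 − T_m/T_H) equal to W₂ = Q_m(1 − T_C/T_m) = Q_H·(T_m − T_C)/T_H gives T_H − T_m = T_m − T_C, so T_m = (T_H + T_C)/2 = (2291.00 + 367.00)/2 = 1330 K.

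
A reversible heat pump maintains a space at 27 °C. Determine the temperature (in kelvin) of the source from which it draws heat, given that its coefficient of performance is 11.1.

T_H = 27 °C → 27 + 273.15 = 300.15 K.
COP_HP = T_H/(T_H − T_C) ⇒ T_C = T_H·(COP_HP − 1)/COP_HP = 300.15 × (11.1 − 1)/11.1 = 273 K.

T_C ≈ 273 K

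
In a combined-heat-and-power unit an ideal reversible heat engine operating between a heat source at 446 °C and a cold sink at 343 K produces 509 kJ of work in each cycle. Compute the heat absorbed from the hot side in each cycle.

T_H = 446 °C → 446 + 273.15 = 719.15 K.
The Carnot efficiency is η = 1 − T_C/T_H = 1 − 343.00/719.15 = 0.5230.
Q_H = W/η = 509/0.5230 = 973 kJ.

Q_H ≈ 973 kJ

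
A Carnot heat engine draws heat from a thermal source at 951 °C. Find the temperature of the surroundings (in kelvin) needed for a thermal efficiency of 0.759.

T_C ≈ 295.0 K

T_H = 951 °C → 951 + 273.15 = 1224.15 K.
From η = 1 − T_C/T_H, T_C = T_H·(1 − η) = 1224.15 × (1 − 0.759) = 295.0 K.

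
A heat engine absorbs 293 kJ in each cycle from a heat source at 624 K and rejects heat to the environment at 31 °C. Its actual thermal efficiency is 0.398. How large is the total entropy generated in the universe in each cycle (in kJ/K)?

T_C = 31 °C → 31 + 273.15 = 304.15 K.
W = η·Q_H = 0.398 × 293 = 116.6 kJ, so Q_C = Q_H − W = 176.4 kJ.
The hot reservoir loses entropy Q_H/T_H = 293/624.00 = 0.4696 kJ/K; the cold reservoir gains Q_C/T_C = 176.4/304.15 = 0.5799 kJ/K.
ΔS_univ = −Q_H/T_H + Q_C/T_C = 0.110 kJ/K (> 0, since η = 0.398 < η_Carnot = 0.513).

ΔS_univ ≈ 0.110 kJ/K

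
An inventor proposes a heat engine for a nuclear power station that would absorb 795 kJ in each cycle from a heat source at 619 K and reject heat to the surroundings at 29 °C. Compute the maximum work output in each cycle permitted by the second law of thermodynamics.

W_max ≈ 406.9 kJ

T_C = 29 °C → 29 + 273.15 = 302.15 K.
No engine can exceed the Carnot limit: η_max = 1 − T_C/T_H = 1 − 302.15/619.00 = 0.5119.
W_max = η_max · Q_H = 0.5119 × 795 = 406.9 kJ.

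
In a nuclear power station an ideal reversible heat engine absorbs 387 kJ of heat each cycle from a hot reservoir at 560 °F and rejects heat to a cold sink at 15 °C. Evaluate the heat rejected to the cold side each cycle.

Q_C ≈ 196.9 kJ

T_H = 560 °F → (560 − 32) × 5/9 = 293.33 °C = 566.48 K.
T_C = 15 °C → 15 + 273.15 = 288.15 K.
For a reversible engine, η = 1 − T_C/T_H = 1 − 288.15/566.48 = 0.4913.
For a reversible cycle Q_C/Q_H = T_C/T_H, so Q_C = 387 × 288.15/566.48 = 196.9 kJ.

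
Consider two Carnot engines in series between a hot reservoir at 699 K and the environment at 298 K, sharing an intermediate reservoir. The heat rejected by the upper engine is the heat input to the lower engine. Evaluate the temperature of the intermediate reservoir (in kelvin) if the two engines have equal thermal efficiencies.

T_m ≈ 456 K

Equal efficiencies require 1 − T_m/T_H = 1 − T_C/T_m, i.e. T_m/T_H = T_C/T_m, so T_m = √(T_H·T_C) = √(699.00 × 298.00) = 456 K.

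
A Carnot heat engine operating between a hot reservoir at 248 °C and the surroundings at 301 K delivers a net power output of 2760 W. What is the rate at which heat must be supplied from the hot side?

T_H = 248 °C → 248 + 273.15 = 521.15 K.
Since the cycle is reversible, η = 1 − T_C/T_H = 1 − 301.00/521.15 = 0.4224.
Q_H = W/η = 2760/0.4224 = 6530 W.

Q̇_H ≈ 6530 W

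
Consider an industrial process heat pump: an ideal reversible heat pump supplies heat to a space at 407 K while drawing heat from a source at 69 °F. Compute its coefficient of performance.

COP_HP ≈ 3.59

T_C = 69 °F → (69 − 32) × 5/9 = 20.56 °C = 293.71 K.
The Carnot heat-pump COP is COP_HP = T_H/(T_H − T_C) = 407.00/(407.00 − 293.71) = 3.59.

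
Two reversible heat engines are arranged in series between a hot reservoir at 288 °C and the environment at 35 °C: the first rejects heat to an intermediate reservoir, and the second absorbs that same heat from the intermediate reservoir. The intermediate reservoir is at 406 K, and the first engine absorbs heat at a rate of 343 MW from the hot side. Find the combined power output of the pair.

Ẇ_total ≈ 154.6 MW

T_H = 288 °C → 288 + 273.15 = 561.15 K.
T_C = 35 °C → 35 + 273.15 = 308.15 K.
Two reversible stages in series are equivalent to a single Carnot engine between T_H and T_C, so η_total = 1 − T_C/T_H = 1 − 308.15/561.15 = 0.4509.
W_total = η_total · Q_H = 0.4509 × 343 = 154.6 MW.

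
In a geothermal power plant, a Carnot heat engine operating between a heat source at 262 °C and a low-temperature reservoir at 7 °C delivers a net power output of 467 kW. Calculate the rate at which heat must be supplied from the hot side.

T_H = 262 °C → 262 + 273.15 = 535.15 K.
T_C = 7 °C → 7 + 273.15 = 280.15 K.
The Carnot efficiency is η = 1 − T_C/T_H = 1 − 280.15/535.15 = 0.4765.
Q_H = W/η = 467/0.4765 = 980.1 kW.

Q̇_H ≈ 980.1 kW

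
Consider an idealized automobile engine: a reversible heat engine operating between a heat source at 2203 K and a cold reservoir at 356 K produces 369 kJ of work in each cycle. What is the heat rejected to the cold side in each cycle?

Q_C ≈ 71.12 kJ

Carnot efficiency: η = 1 − T_C/T_H = 1 − 356.00/2203.00 = 0.8384.
Since Q_C/Q_H = T_C/T_H and Q_H = W/η, Q_C = W·T_C/(T_H − T_C) = 369 × 356.00/1847.00 = 71.12 kJ.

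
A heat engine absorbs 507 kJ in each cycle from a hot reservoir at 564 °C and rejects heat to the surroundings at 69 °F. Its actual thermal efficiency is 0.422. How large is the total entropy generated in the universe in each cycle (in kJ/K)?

T_H = 564 °C → 564 + 273.15 = 837.15 K.
T_C = 69 °F → (69 − 32) × 5/9 = 20.56 °C = 293.71 K.
W = η·Q_H = 0.422 × 507 = 214.0 kJ, so Q_C = Q_H − W = 293.0 kJ.
The hot reservoir loses entropy Q_H/T_H = 507/837.15 = 0.6056 kJ/K; the cold reservoir gains Q_C/T_C = 293.0/293.71 = 0.9978 kJ/K.
ΔS_univ = −Q_H/T_H + Q_C/T_C = 0.392 kJ/K (> 0, since η = 0.422 < η_Carnot = 0.649).

ΔS_univ ≈ 0.392 kJ/K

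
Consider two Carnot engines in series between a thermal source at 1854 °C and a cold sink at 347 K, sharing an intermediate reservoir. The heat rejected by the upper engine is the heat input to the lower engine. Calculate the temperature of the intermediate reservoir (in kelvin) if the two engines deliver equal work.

T_m ≈ 1240 K

T_H = 1854 °C → 1854 + 273.15 = 2127.15 K.
For reversible stages Q_m = Q_H·(T_m/T_H). Setting W₁ = Q_H(1 − T_m/T_H) equal to W₂ = Q_m(1 − T_C/T_m) = Q_H·(T_m − T_C)/T_H gives T_H − T_m = T_m − T_C, so T_m = (T_H + T_C)/2 = (2127.15 + 347.00)/2 = 1240 K.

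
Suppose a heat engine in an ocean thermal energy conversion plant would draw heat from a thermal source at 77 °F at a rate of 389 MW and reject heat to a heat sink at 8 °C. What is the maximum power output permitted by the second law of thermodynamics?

Ẇ_max ≈ 22.18 MW

T_H = 77 °F → (77 − 32) × 5/9 = 25.00 °C = 298.15 K.
T_C = 8 °C → 8 + 273.15 = 281.15 K.
The upper bound on efficiency is η_max = 1 − T_C/T_H = 1 − 281.15/298.15 = 0.0570.
W_max = η_max · Q_H = 0.0570 × 389 = 22.18 MW.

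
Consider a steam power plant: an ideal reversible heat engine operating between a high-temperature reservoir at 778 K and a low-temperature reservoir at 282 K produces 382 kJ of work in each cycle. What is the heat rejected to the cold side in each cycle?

Carnot efficiency: η = 1 − T_C/T_H = 1 − 282.00/778.00 = 0.6375.
Since Q_C/Q_H = T_C/T_H and Q_H = W/η, Q_C = W·T_C/(T_H − T_C) = 382 × 282.00/496.00 = 217 kJ.

Q_C ≈ 217 kJ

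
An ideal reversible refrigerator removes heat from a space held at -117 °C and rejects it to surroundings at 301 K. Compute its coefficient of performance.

T_C = -117 °C → -117 + 273.15 = 156.15 K.
For a reversible refrigerator, COP_R = T_C/(T_H − T_C) = 156.15/(301.00 − 156.15) = 1.078.

COP_R ≈ 1.078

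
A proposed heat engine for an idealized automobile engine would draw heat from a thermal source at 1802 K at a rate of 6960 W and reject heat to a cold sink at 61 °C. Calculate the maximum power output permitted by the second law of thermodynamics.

Ẇ_max ≈ 5670 W

T_C = 61 °C → 61 + 273.15 = 334.15 K.
By the Carnot theorem, η_max = 1 − T_C/T_H = 1 − 334.15/1802.00 = 0.8146.
W_max = η_max · Q_H = 0.8146 × 6960 = 5670 W.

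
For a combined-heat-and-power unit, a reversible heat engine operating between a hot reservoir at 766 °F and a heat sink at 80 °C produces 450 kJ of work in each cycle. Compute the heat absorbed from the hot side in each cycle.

Q_H ≈ 934.8 kJ

T_H = 766 °F → (766 − 32) × 5/9 = 407.78 °C = 680.93 K.
T_C = 80 °C → 80 + 273.15 = 353.15 K.
η_rev = 1 − T_C/T_H = 1 − 353.15/680.93 = 0.4814.
Q_H = W/η = 450/0.4814 = 934.8 kJ.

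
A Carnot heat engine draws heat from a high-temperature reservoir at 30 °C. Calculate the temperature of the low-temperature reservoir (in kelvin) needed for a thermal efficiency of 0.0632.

T_H = 30 °C → 30 + 273.15 = 303.15 K.
From η = 1 − T_C/T_H, T_C = T_H·(1 − η) = 303.15 × (1 − 0.0632) = 284.0 K.

T_C ≈ 284.0 K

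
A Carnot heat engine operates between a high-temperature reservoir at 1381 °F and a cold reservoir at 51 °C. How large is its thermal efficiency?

T_H = 1381 °F → (1381 − 32) × 5/9 = 749.44 °C = 1022.59 K.
T_C = 51 °C → 51 + 273.15 = 324.15 K.
The Carnot efficiency is η = 1 − T_C/T_H = 1 − 324.15/1022.59 = 0.683.

η ≈ 0.683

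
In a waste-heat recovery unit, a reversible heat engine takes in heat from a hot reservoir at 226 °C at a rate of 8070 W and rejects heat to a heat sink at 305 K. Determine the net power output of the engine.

Ẇ ≈ 3140 W

T_H = 226 °C → 226 + 273.15 = 499.15 K.
Carnot efficiency: η = 1 − T_C/T_H = 1 − 305.00/499.15 = 0.3890.
W = η·Q_H = 0.3890 × 8070 = 3140 W.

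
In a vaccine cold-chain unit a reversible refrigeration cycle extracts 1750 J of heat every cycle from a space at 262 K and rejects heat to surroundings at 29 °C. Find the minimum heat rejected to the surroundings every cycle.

T_H = 29 °C → 29 + 273.15 = 302.15 K.
For a reversible cycle Q_H/Q_C = T_H/T_C, so Q_H = Q_C·T_H/T_C = 1750 × 302.15/262.00 = 2020 J.

Q_H ≈ 2020 J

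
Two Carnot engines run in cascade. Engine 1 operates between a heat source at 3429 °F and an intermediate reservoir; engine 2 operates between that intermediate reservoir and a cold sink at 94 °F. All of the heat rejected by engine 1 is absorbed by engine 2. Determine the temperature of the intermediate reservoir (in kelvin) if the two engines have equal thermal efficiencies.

T_m ≈ 815 K

T_H = 3429 °F → (3429 − 32) × 5/9 = 1887.22 °C = 2160.37 K.
T_C = 94 °F → (94 − 32) × 5/9 = 34.44 °C = 307.59 K.
Equal efficiencies require 1 − T_m/T_H = 1 − T_C/T_m, i.e. T_m/T_H = T_C/T_m, so T_m = √(T_H·T_C) = √(2160.37 × 307.59) = 815 K.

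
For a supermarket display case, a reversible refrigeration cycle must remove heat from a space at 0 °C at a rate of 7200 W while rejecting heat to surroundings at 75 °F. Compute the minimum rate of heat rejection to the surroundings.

T_H = 75 °F → (75 − 32) × 5/9 = 23.89 °C = 297.04 K.
T_C = 0 °C → 0 + 273.15 = 273.15 K.
For a reversible cycle Q_H/Q_C = T_H/T_C, so Q_H = Q_C·T_H/T_C = 7200 × 297.04/273.15 = 7830 W.

Q̇_H ≈ 7830 W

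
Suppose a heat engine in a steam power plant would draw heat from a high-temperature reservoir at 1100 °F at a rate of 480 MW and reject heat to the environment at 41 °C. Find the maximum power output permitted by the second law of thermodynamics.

Ẇ_max ≈ 306 MW

T_H = 1100 °F → (1100 − 32) × 5/9 = 593.33 °C = 866.48 K.
T_C = 41 °C → 41 + 273.15 = 314.15 K.
The upper bound on efficiency is η_max = 1 − T_C/T_H = 1 − 314.15/866.48 = 0.6374.
W_max = η_max · Q_H = 0.6374 × 480 = 306 MW.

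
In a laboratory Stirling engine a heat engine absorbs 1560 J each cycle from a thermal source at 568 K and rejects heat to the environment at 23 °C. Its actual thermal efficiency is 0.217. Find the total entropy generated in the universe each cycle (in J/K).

T_C = 23 °C → 23 + 273.15 = 296.15 K.
W = η·Q_H = 0.217 × 1560 = 338.5 J, so Q_C = Q_H − W = 1221 J.
Entropy balance on the reservoirs: −Q_H/T_H = -2.746 J/K, +Q_C/T_C = 4.125 J/K.
ΔS_univ = −Q_H/T_H + Q_C/T_C = 1.38 J/K (> 0, since η = 0.217 < η_Carnot = 0.479).

ΔS_univ ≈ 1.38 J/K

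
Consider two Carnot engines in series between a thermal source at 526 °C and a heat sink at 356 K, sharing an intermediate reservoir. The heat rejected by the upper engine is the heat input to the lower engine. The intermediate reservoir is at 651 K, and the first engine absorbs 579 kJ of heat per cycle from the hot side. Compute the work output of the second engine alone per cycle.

W₂ ≈ 214 kJ

T_H = 526 °C → 526 + 273.15 = 799.15 K.
Heat entering the second stage: Q_m = Q_H·(T_m/T_H) = 579 × 651.00/799.15 = 472 kJ.
Second-stage efficiency η₂ = 1 − T_C/T_m = 1 − 356.00/651.00 = 0.4531, so W₂ = η₂·Q_m = 214 kJ.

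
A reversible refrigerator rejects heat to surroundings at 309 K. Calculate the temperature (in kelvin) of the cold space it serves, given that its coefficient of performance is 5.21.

COP_R = T_C/(T_H − T_C) ⇒ T_C = T_H·COP_R/(1 + COP_R) = 309.00 × 5.21/(1 + 5.21) = 259 K.

T_C ≈ 259 K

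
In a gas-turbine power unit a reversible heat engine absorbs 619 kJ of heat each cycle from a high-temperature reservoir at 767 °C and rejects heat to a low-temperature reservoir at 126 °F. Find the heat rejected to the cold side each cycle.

Q_C ≈ 193.6 kJ

T_H = 767 °C → 767 + 273.15 = 1040.15 K.
T_C = 126 °F → (126 − 32) × 5/9 = 52.22 °C = 325.37 K.
Carnot efficiency: η = 1 − T_C/T_H = 1 − 325.37/1040.15 = 0.6872.
For a reversible cycle Q_C/Q_H = T_C/T_H, so Q_C = 619 × 325.37/1040.15 = 193.6 kJ.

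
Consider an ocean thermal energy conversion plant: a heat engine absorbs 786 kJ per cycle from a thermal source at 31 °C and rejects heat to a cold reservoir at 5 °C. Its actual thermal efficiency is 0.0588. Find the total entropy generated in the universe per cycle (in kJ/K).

ΔS_univ ≈ 0.0754 kJ/K

T_H = 31 °C → 31 + 273.15 = 304.15 K.
T_C = 5 °C → 5 + 273.15 = 278.15 K.
W = η·Q_H = 0.0588 × 786 = 46.22 kJ, so Q_C = Q_H − W = 739.8 kJ.
Entropy balance on the reservoirs: −Q_H/T_H = -2.584 kJ/K, +Q_C/T_C = 2.660 kJ/K.
ΔS_univ = −Q_H/T_H + Q_C/T_C = 0.0754 kJ/K (> 0, since η = 0.0588 < η_Carnot = 0.085).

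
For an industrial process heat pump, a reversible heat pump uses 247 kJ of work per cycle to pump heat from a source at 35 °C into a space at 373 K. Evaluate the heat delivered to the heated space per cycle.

T_C = 35 °C → 35 + 273.15 = 308.15 K.
Reversible heating COP: COP_HP = T_H/(T_H − T_C) = 373.00/64.85 = 5.7517.
Q_H = COP_HP · W = 5.7517 × 247 = 1420 kJ.

Q_H ≈ 1420 kJ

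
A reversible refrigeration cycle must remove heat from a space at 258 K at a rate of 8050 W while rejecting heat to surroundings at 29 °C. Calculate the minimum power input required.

T_H = 29 °C → 29 + 273.15 = 302.15 K.
Carnot COP: COP_R = T_C/(T_H − T_C) = 258.00/44.15 = 5.8437.
W = Q_C/COP_R = 8050/5.8437 = 1378 W.

Ẇ_in ≈ 1378 W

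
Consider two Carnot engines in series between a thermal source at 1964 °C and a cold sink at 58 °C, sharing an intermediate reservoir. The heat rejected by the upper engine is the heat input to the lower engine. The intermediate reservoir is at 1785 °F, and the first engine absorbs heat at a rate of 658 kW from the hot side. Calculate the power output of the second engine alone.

T_H = 1964 °C → 1964 + 273.15 = 2237.15 K.
T_C = 58 °C → 58 + 273.15 = 331.15 K.
T_m = 1785 °F → (1785 − 32) × 5/9 = 973.89 °C = 1247.04 K.
Heat entering the second stage: Q_m = Q_H·(T_m/T_H) = 658 × 1247.04/2237.15 = 367 kW.
Second-stage efficiency η₂ = 1 − T_C/T_m = 1 − 331.15/1247.04 = 0.7345, so W₂ = η₂·Q_m = 269 kW.

Ẇ₂ ≈ 269 kW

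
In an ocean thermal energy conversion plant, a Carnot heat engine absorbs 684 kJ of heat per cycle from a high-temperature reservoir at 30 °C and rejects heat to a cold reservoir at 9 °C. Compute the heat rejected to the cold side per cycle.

Q_C ≈ 636.6 kJ

T_H = 30 °C → 30 + 273.15 = 303.15 K.
T_C = 9 °C → 9 + 273.15 = 282.15 K.
Carnot efficiency: η = 1 − T_C/T_H = 1 − 282.15/303.15 = 0.0693.
For a reversible cycle Q_C/Q_H = T_C/T_H, so Q_C = 684 × 282.15/303.15 = 636.6 kJ.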